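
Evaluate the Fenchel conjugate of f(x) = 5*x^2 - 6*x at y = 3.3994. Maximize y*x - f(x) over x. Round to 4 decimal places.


f*(y) = sup_x {y*x - a*x^2 - b*x} = sup_x {(y-b)*x - a*x^2}
FOC: (y - b) - 2a*x = 0 => x* = (y - b)/(2a)
x* = (3.3994 + 6)/(2*5) = 0.9399
f*(3.3994) = (y-b)^2/(4a) = (3.3994 + 6)^2/(4*5)
= 88.3487/20 = 4.4174


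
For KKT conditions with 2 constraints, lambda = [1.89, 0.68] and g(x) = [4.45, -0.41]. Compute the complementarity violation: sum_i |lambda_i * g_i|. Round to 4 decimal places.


KKT complementary slackness check:
lambda_1 * g_1 = 1.89 * 4.45 = 8.4105
lambda_2 * g_2 = 0.68 * -0.41 = -0.2788
Total violation = 8.4105 + 0.2788 = 8.6893


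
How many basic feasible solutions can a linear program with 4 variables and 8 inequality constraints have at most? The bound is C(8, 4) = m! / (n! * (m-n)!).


Each vertex corresponds to some choice of n active constraints out of m, so the number of vertices is at most C(m, n) = m! / (n!(m-n)!).
m = 8, n = 4
Numerator: 8 * 7 * 6 * 5
Denominator: 4! = 24
C(8, 4) = 70


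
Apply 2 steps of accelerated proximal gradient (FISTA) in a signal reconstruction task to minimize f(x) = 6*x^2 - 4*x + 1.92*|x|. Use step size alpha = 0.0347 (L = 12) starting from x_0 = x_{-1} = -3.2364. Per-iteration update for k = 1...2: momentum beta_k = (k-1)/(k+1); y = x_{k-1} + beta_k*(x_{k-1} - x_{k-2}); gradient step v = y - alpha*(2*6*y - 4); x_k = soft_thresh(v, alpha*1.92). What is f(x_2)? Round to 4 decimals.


FISTA on f(x) = 6*x^2 - 4*x + 1.92*|x|
L = 12, alpha = 0.0347
Iteration 1: beta = 0.0, y = -3.2364 + 0.0*(-3.2364 + 3.2364) = -3.2364
  grad(y) = -42.8368, v = y - alpha*grad = -1.75
  prox(v) = soft_thresh(-1.75, 0.0666) = -1.6833
Iteration 2: beta = 0.3333, y = -1.6833 + 0.3333*(-1.6833 + 3.2364) = -1.1657
  grad(y) = -17.9878, v = y - alpha*grad = -0.5415
  prox(v) = soft_thresh(-0.5415, 0.0666) = -0.4749
f(x_2) = 6*(-0.4749)^2 - 4*(-0.4749) + 1.92*|-0.4749| = 4.164


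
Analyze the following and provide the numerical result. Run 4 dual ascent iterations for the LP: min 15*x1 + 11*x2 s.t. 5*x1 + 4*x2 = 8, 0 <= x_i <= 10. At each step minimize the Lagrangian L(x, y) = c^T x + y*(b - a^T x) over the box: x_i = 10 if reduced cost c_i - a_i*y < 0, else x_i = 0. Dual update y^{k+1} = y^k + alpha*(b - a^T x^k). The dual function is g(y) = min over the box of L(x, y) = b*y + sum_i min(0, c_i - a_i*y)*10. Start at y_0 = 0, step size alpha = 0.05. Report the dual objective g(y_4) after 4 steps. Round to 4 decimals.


Dual ascent for LP: min 15*x1 + 11*x2, 5*x1 + 4*x2 = 8, 0 <= x_i <= 10
Step 1: y^k = 0.0, reduced costs: (15.0, 11.0)
  x^k = (0.0, 0.0), subgradient = b - a^T x = 8.0
  y^{k+1} = 0.0 + 0.05*8.0 = 0.4
Step 2: y^k = 0.4, reduced costs: (13.0, 9.4)
  x^k = (0.0, 0.0), subgradient = b - a^T x = 8.0
  y^{k+1} = 0.4 + 0.05*8.0 = 0.8
Step 3: y^k = 0.8, reduced costs: (11.0, 7.8)
  x^k = (0.0, 0.0), subgradient = b - a^T x = 8.0
  y^{k+1} = 0.8 + 0.05*8.0 = 1.2
Step 4: y^k = 1.2, reduced costs: (9.0, 6.2)
  x^k = (0.0, 0.0), subgradient = b - a^T x = 8.0
  y^{k+1} = 1.2 + 0.05*8.0 = 1.6
Dual objective at y_4 = 1.6: reduced costs (7.0, 4.6), box minimizer x = (0.0, 0.0)
g(y_4) = b*y + (c1 - a1*y)*x1 + (c2 - a2*y)*x2 = 8*1.6 + 7.0*0.0 + 4.6*0.0 = 12.8 + 0.0 + 0.0 = 12.8


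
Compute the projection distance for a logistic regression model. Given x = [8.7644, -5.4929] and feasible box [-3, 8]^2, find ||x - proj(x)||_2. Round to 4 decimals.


Project each component onto [-3, 8].
clip(8.7644) = 8.0, clip(-5.4929) = -3.0
Projection = [8.0, -3.0]
Squared diffs: [0.5843, 6.2146]
Distance = sqrt(6.7989) = 2.6075


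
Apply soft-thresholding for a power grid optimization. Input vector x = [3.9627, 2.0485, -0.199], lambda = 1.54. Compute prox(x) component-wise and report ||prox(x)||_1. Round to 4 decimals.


Soft-thresholding with lambda = 1.54:
prox(3.9627) = sign(3.9627)*max(|3.9627| - 1.54, 0) = 2.4227
prox(2.0485) = sign(2.0485)*max(|2.0485| - 1.54, 0) = 0.5085
prox(-0.199) = sign(-0.199)*max(|-0.199| - 1.54, 0) = 0.0
prox(x) = [2.4227, 0.5085, 0.0]
||prox(x)||_1 = 2.4227 + 0.5085 + 0.0 = 2.9312


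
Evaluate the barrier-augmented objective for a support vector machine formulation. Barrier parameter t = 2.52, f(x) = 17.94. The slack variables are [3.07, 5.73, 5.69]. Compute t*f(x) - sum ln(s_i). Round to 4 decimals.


Step 1: Compute log-barrier.
ln values: [1.1217, 1.7457, 1.7387]
phi = -(1.1217 + 1.7457 + 1.7387) = -4.6061
Step 2: Compute augmented objective.
t*f(x) = 2.52*17.94 = 45.2088
Total = 45.2088 - 4.6061 = 40.6027


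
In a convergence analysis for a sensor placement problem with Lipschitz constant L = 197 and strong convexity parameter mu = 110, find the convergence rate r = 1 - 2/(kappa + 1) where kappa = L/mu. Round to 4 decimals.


Step 1: Compute the condition number.
kappa = L/mu = 197/110 = 1.7909
Step 2: Compute the convergence rate.
r = 1 - 2/(kappa + 1) = 1 - 2*mu/(L + mu) = (L - mu)/(L + mu) = 87/307 = 0.2834


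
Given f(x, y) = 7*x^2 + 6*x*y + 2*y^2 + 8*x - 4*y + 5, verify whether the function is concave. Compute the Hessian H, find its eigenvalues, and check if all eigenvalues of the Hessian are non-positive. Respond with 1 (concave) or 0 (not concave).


The Hessian of f(x,y) = 7*x^2 + 6*x*y + 2*y^2 + 8*x - 4*y + 5 is:
H = [[14, 6], [6, 4]]
Trace = 14 + 4 = 18
Determinant = 14*4 - (6)^2 = 20
Discriminant = (18)^2 - 4*20 = 244.0
Eigenvalues: lambda_1 = 1.1898, lambda_2 = 16.8102
The function is not concave.

0


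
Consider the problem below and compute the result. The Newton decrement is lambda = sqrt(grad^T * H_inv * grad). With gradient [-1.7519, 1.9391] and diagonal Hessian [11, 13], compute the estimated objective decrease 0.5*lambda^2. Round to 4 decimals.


Step 1: H is diagonal, so H^(-1) * g = [-0.1593, 0.1492].
Step 2: g^T H^(-1) g = sum_i g_i^2 / H_ii
  = (-1.7519)^2/11 + (1.9391)^2/13
  = 0.279 + 0.2892 = 0.5683
Step 3: Objective decrease = 0.5 * g^T H^(-1) g = 0.2841


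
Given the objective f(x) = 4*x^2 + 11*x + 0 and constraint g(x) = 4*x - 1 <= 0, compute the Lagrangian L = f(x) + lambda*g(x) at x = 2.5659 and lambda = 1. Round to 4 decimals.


Step 1: Evaluate f(x).
f(2.5659) = 4*2.5659^2 + 11*2.5659 + 0 = 54.5603
Step 2: Evaluate g(x).
g(2.5659) = 4*2.5659 - 1 = 9.2636
Step 3: Compute Lagrangian.
L = 54.5603 + 1*9.2636 = 63.8239


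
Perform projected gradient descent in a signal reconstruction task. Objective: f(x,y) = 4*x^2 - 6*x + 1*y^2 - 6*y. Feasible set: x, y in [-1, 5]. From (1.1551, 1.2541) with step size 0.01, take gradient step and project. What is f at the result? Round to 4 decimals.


Step 1: Compute gradient at (1.1551, 1.2541).
grad_x = 2*4*1.1551 - 6 = 3.2408
grad_y = 2*1*1.2541 - 6 = -3.4918
Step 2: Gradient step.
x_raw = 1.1551 - 0.01*3.2408 = 1.1227
y_raw = 1.2541 - 0.01*-3.4918 = 1.289
Step 3: Project onto [-1, 5].
x_proj = clip(1.1227) = 1.1227
y_proj = clip(1.289) = 1.289
Step 4: Evaluate f.
f(1.1227, 1.289) = -7.7669


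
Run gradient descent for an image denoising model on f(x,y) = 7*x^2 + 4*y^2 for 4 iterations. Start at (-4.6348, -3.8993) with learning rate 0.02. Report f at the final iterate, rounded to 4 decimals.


Gradient descent on f(x,y) = 7*x^2 + 4*y^2.
Starting point: (-4.6348, -3.8993), alpha = 0.02
Step 1: grad_x = 2*7*-4.6348 = -64.8872, grad_y = 2*4*-3.8993 = -31.1944
  x_1 = -4.6348 - 0.02*-64.8872 = -3.3371
  y_1 = -3.8993 - 0.02*-31.1944 = -3.2754
Step 2: grad_x = 2*7*-3.3371 = -46.7188, grad_y = 2*4*-3.2754 = -26.2033
  x_2 = -3.3371 - 0.02*-46.7188 = -2.4027
  y_2 = -3.2754 - 0.02*-26.2033 = -2.7513
Step 3: grad_x = 2*7*-2.4027 = -33.6375, grad_y = 2*4*-2.7513 = -22.0108
  x_3 = -2.4027 - 0.02*-33.6375 = -1.7299
  y_3 = -2.7513 - 0.02*-22.0108 = -2.3111
Step 4: grad_x = 2*7*-1.7299 = -24.219, grad_y = 2*4*-2.3111 = -18.489
  x_4 = -1.7299 - 0.02*-24.219 = -1.2455
  y_4 = -2.3111 - 0.02*-18.489 = -1.9413
f(-1.2455, -1.9413) = 7*(-1.2455)^2 + 4*(-1.9413)^2 = 25.9351


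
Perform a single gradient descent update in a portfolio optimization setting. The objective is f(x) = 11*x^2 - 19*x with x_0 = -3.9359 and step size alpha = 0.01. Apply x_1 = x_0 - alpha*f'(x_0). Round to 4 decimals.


We compute the gradient at x_0 and apply the update.
f'(x) = 22*x - 19
f'(-3.9359) = 22*-3.9359 - 19 = -105.5898
x_1 = -3.9359 - 0.01*-105.5898 = -2.88


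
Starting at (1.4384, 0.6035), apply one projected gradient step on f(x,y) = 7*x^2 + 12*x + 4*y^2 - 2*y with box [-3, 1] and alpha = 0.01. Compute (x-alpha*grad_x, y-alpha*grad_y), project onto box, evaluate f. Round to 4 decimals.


Step 1: Compute gradient at (1.4384, 0.6035).
grad_x = 2*7*1.4384 + 12 = 32.1376
grad_y = 2*4*0.6035 - 2 = 2.828
Step 2: Gradient step.
x_raw = 1.4384 - 0.01*32.1376 = 1.117
y_raw = 0.6035 - 0.01*2.828 = 0.5752
Step 3: Project onto [-3, 1].
x_proj = clip(1.117) = 1.0
y_proj = clip(0.5752) = 0.5752
Step 4: Evaluate f.
f(1.0, 0.5752) = 19.1731


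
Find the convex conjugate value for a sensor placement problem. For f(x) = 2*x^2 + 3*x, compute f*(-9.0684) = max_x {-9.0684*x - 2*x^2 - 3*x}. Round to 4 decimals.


f*(y) = sup_x {y*x - a*x^2 - b*x} = sup_x {(y-b)*x - a*x^2}
FOC: (y - b) - 2a*x = 0 => x* = (y - b)/(2a)
x* = (-9.0684 - 3)/(2*2) = -3.0171
f*(-9.0684) = (y-b)^2/(4a) = (-9.0684 - 3)^2/(4*2)
= 145.6463/8 = 18.2058


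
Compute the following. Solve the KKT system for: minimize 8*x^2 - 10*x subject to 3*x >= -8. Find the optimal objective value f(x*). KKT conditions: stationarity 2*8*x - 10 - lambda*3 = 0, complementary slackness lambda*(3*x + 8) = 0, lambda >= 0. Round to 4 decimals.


Step 1: Try lambda = 0 (constraint inactive).
Stationarity: 2*8*x - 10 = 0
x* = 10/(2*8) = 0.625
Check constraint: 3*0.625 = 1.875 >= -8 -- satisfied.
Step 2: Compute optimal value.
f(x*) = 8*0.625^2 - 10*0.625 = -3.125


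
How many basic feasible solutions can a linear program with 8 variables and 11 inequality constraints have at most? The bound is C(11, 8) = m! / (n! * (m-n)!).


Each vertex corresponds to some choice of n active constraints out of m, so the number of vertices is at most C(m, n) = m! / (n!(m-n)!).
m = 11, n = 8
Numerator: 11 * 10 * 9 * 8 * 7 * 6 * 5 * 4
Denominator: 8! = 40320
C(11, 8) = 165


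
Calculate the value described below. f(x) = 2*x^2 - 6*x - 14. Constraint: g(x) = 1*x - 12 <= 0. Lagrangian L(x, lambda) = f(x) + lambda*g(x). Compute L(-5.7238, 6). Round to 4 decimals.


Step 1: Evaluate f(x).
f(-5.7238) = 2*(-5.7238)^2 - 6*(-5.7238) - 14 = 85.8666
Step 2: Evaluate g(x).
g(-5.7238) = 1*-5.7238 - 12 = -17.7238
Step 3: Compute Lagrangian.
L = 85.8666 + 6*-17.7238 = -20.4762


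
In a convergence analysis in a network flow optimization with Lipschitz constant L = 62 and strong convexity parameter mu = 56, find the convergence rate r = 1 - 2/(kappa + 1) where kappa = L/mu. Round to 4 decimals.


Step 1: Compute the condition number.
kappa = L/mu = 62/56 = 1.1071
Step 2: Compute the convergence rate.
r = 1 - 2/(kappa + 1) = 1 - 2*mu/(L + mu) = (L - mu)/(L + mu) = 6/118 = 0.0508


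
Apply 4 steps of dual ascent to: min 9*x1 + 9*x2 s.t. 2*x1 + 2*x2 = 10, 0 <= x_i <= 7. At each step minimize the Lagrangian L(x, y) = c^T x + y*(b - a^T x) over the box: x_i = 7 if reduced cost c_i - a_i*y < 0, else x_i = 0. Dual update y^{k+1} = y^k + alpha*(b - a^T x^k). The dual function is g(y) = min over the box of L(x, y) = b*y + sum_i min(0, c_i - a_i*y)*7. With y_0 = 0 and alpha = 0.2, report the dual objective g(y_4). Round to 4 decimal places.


Dual ascent for LP: min 9*x1 + 9*x2, 2*x1 + 2*x2 = 10, 0 <= x_i <= 7
Step 1: y^k = 0.0, reduced costs: (9.0, 9.0)
  x^k = (0.0, 0.0), subgradient = b - a^T x = 10.0
  y^{k+1} = 0.0 + 0.2*10.0 = 2.0
Step 2: y^k = 2.0, reduced costs: (5.0, 5.0)
  x^k = (0.0, 0.0), subgradient = b - a^T x = 10.0
  y^{k+1} = 2.0 + 0.2*10.0 = 4.0
Step 3: y^k = 4.0, reduced costs: (1.0, 1.0)
  x^k = (0.0, 0.0), subgradient = b - a^T x = 10.0
  y^{k+1} = 4.0 + 0.2*10.0 = 6.0
Step 4: y^k = 6.0, reduced costs: (-3.0, -3.0)
  x^k = (7.0, 7.0), subgradient = b - a^T x = -18.0
  y^{k+1} = 6.0 + 0.2*-18.0 = 2.4
Dual objective at y_4 = 2.4: reduced costs (4.2, 4.2), box minimizer x = (0.0, 0.0)
g(y_4) = b*y + (c1 - a1*y)*x1 + (c2 - a2*y)*x2 = 10*2.4 + 4.2*0.0 + 4.2*0.0 = 24.0 + 0.0 + 0.0 = 24.0


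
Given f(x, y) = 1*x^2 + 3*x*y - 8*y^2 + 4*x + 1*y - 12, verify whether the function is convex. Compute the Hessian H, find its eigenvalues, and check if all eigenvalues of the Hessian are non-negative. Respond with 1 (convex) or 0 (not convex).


The Hessian of f(x,y) = 1*x^2 + 3*x*y - 8*y^2 + 4*x + 1*y - 12 is:
H = [[2, 3], [3, -16]]
Trace = 2 - 16 = -14
Determinant = 2*-16 - (3)^2 = -41
Discriminant = (-14)^2 - 4*-41 = 360.0
Eigenvalues: lambda_1 = -16.4868, lambda_2 = 2.4868
The function is not convex.

0


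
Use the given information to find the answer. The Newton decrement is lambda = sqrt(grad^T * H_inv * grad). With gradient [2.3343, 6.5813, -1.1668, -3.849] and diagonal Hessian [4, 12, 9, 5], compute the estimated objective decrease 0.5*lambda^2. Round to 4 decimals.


Step 1: H is diagonal, so H^(-1) * g = [0.5836, 0.5484, -0.1296, -0.7698].
Step 2: g^T H^(-1) g = sum_i g_i^2 / H_ii
  = (2.3343)^2/4 + (6.5813)^2/12 + (-1.1668)^2/9 + (-3.849)^2/5
  = 1.3622 + 3.6095 + 0.1513 + 2.963 = 8.0859
Step 3: Objective decrease = 0.5 * g^T H^(-1) g = 4.043


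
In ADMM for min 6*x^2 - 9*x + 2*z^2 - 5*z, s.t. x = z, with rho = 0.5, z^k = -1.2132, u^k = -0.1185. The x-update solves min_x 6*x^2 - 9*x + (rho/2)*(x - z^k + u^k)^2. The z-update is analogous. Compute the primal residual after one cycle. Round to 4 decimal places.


ADMM iteration with rho = 0.5, z^k = -1.2132, u^k = -0.1185
Step 1: x-update.
Minimize 6*x^2 - 9*x + (0.5/2)*(x + 1.2132 - 0.1185)^2
FOC: (2*6 + 0.5)*x = 9 + 0.5*(-1.2132 + 0.1185)
x^{k+1} = 0.6762
Step 2: z-update.
Minimize 2*z^2 - 5*z + (0.5/2)*(0.6762 - z - 0.1185)^2
FOC: (2*2 + 0.5)*z = 5 + 0.5*(0.6762 - 0.1185)
z^{k+1} = 1.1731
Step 3: u-update.
u^{k+1} = -0.1185 + 0.6762 - 1.1731 = -0.6154
Step 4: Primal residual = |0.6762 - 1.1731| = 0.4969


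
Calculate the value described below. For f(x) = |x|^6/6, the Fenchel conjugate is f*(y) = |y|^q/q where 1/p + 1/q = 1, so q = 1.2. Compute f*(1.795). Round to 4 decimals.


The conjugate exponent q satisfies 1/p + 1/q = 1.
p = 6, so q = 6/(6 - 1) = 1.2
|y|^q = 1.795^1.2 = 2.0178
f*(1.795) = 2.0178 / 1.2 = 1.6815


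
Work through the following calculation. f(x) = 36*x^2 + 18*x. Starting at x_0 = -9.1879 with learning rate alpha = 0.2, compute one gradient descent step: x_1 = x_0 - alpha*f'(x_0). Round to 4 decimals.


We compute the gradient at x_0 and apply the update.
f'(x) = 72*x + 18
f'(-9.1879) = 72*-9.1879 + 18 = -643.5288
x_1 = -9.1879 - 0.2*-643.5288 = 119.5179


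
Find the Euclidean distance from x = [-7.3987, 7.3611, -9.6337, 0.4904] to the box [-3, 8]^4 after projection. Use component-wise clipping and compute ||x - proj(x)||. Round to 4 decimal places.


Project each component onto [-3, 8].
clip(-7.3987) = -3.0, clip(7.3611) = 7.3611, clip(-9.6337) = -3.0, clip(0.4904) = 0.4904
Projection = [-3.0, 7.3611, -3.0, 0.4904]
Squared diffs: [19.3486, 0.0, 44.006, 0.0]
Distance = sqrt(63.3546) = 7.9596


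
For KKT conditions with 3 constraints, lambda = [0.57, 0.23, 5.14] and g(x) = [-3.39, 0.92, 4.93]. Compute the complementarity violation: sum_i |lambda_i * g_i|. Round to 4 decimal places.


KKT complementary slackness check:
lambda_1 * g_1 = 0.57 * -3.39 = -1.9323
lambda_2 * g_2 = 0.23 * 0.92 = 0.2116
lambda_3 * g_3 = 5.14 * 4.93 = 25.3402
Total violation = 1.9323 + 0.2116 + 25.3402 = 27.4841


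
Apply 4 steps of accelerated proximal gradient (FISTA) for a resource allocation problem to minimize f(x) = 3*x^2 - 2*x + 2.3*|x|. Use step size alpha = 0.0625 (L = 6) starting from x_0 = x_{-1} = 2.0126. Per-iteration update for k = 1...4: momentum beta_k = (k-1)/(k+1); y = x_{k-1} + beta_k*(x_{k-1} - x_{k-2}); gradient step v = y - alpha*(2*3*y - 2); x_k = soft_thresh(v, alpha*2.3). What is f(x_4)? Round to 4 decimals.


FISTA on f(x) = 3*x^2 - 2*x + 2.3*|x|
L = 6, alpha = 0.0625
Iteration 1: beta = 0.0, y = 2.0126 + 0.0*(2.0126 - 2.0126) = 2.0126
  grad(y) = 10.0756, v = y - alpha*grad = 1.3829
  prox(v) = soft_thresh(1.3829, 0.1438) = 1.2391
Iteration 2: beta = 0.3333, y = 1.2391 + 0.3333*(1.2391 - 2.0126) = 0.9813
  grad(y) = 3.8878, v = y - alpha*grad = 0.7383
  prox(v) = soft_thresh(0.7383, 0.1438) = 0.5946
Iteration 3: beta = 0.5, y = 0.5946 + 0.5*(0.5946 - 1.2391) = 0.2723
  grad(y) = -0.3663, v = y - alpha*grad = 0.2952
  prox(v) = soft_thresh(0.2952, 0.1438) = 0.1514
Iteration 4: beta = 0.6, y = 0.1514 + 0.6*(0.1514 - 0.5946) = -0.1145
  grad(y) = -2.6867, v = y - alpha*grad = 0.0535
  prox(v) = soft_thresh(0.0535, 0.1438) = 0.0
f(x_4) = 3*0.0^2 - 2*0.0 + 2.3*|0.0| = 0.0


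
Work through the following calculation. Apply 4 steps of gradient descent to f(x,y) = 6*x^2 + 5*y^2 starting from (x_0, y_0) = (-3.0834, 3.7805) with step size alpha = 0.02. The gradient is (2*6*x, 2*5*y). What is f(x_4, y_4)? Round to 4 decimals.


Gradient descent on f(x,y) = 6*x^2 + 5*y^2.
Starting point: (-3.0834, 3.7805), alpha = 0.02
Step 1: grad_x = 2*6*-3.0834 = -37.0008, grad_y = 2*5*3.7805 = 37.805
  x_1 = -3.0834 - 0.02*-37.0008 = -2.3434
  y_1 = 3.7805 - 0.02*37.805 = 3.0244
Step 2: grad_x = 2*6*-2.3434 = -28.1206, grad_y = 2*5*3.0244 = 30.244
  x_2 = -2.3434 - 0.02*-28.1206 = -1.781
  y_2 = 3.0244 - 0.02*30.244 = 2.4195
Step 3: grad_x = 2*6*-1.781 = -21.3717, grad_y = 2*5*2.4195 = 24.1952
  x_3 = -1.781 - 0.02*-21.3717 = -1.3535
  y_3 = 2.4195 - 0.02*24.1952 = 1.9356
Step 4: grad_x = 2*6*-1.3535 = -16.2425, grad_y = 2*5*1.9356 = 19.3562
  x_4 = -1.3535 - 0.02*-16.2425 = -1.0287
  y_4 = 1.9356 - 0.02*19.3562 = 1.5485
f(-1.0287, 1.5485) = 6*(-1.0287)^2 + 5*1.5485^2 = 18.3384


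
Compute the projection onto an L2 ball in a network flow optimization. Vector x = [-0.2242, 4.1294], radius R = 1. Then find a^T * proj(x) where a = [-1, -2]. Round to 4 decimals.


Step 1: Compute ||x|| (intermediates to 6 decimals).
||x|| = sqrt((-0.2242)^2 + 4.1294^2) = 4.135482
Step 2: Project.
Since ||x|| > R, scale = R/||x|| = 1/4.135482 = 0.24181, proj(x) = scale * x
proj(x) = [-0.054214, 0.99853]
Step 3: Dot product.
a^T * proj(x) = -1*(-0.054214) - 2*0.99853 = -1.9428


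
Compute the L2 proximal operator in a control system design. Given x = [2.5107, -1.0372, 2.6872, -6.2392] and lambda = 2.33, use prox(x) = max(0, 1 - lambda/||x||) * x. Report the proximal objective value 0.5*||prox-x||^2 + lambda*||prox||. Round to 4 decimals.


Step 1: Compute ||x||.
||x|| = 7.3163
Step 2: Compute scaling factor.
scale = max(0, 1 - 2.33/7.3163) = 0.6815
Step 3: prox(x) = [1.7111, -0.7069, 1.8314, -4.2522]
||prox(x)|| = 4.9863
Step 4: Proximal objective.
0.5*||prox-x||^2 = 2.7145
lambda*||prox|| = 11.6181
Total = 14.3325


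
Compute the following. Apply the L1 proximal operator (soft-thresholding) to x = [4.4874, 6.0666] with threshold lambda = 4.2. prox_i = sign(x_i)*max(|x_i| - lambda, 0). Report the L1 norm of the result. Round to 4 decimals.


Soft-thresholding with lambda = 4.2:
prox(4.4874) = sign(4.4874)*max(|4.4874| - 4.2, 0) = 0.2874
prox(6.0666) = sign(6.0666)*max(|6.0666| - 4.2, 0) = 1.8666
prox(x) = [0.2874, 1.8666]
||prox(x)||_1 = 0.2874 + 1.8666 = 2.154


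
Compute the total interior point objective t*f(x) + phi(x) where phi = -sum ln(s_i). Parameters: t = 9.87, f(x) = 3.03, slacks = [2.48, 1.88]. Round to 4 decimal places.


Step 1: Compute log-barrier.
ln values: [0.9083, 0.6313]
phi = -(0.9083 + 0.6313) = -1.5395
Step 2: Compute augmented objective.
t*f(x) = 9.87*3.03 = 29.9061
Total = 29.9061 - 1.5395 = 28.3666


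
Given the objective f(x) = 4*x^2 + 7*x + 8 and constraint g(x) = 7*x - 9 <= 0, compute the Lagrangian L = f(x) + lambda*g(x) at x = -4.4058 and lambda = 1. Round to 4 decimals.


Step 1: Evaluate f(x).
f(-4.4058) = 4*(-4.4058)^2 + 7*(-4.4058) + 8 = 54.8037
Step 2: Evaluate g(x).
g(-4.4058) = 7*-4.4058 - 9 = -39.8406
Step 3: Compute Lagrangian.
L = 54.8037 + 1*-39.8406 = 14.9631


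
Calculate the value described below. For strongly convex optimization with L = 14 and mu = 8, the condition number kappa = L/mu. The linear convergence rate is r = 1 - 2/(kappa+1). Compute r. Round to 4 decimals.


Step 1: Compute the condition number.
kappa = L/mu = 14/8 = 1.75
Step 2: Compute the convergence rate.
r = 1 - 2/(kappa + 1) = 1 - 2*mu/(L + mu) = (L - mu)/(L + mu) = 6/22 = 0.2727


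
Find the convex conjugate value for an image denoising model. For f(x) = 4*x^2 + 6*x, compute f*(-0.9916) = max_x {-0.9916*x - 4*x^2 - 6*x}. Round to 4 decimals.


f*(y) = sup_x {y*x - a*x^2 - b*x} = sup_x {(y-b)*x - a*x^2}
FOC: (y - b) - 2a*x = 0 => x* = (y - b)/(2a)
x* = (-0.9916 - 6)/(2*4) = -0.874
f*(-0.9916) = (y-b)^2/(4a) = (-0.9916 - 6)^2/(4*4)
= 48.8825/16 = 3.0552


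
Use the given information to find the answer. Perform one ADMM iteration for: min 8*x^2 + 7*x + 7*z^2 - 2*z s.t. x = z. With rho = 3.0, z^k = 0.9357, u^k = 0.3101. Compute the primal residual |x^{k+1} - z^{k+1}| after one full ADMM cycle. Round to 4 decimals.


ADMM iteration with rho = 3.0, z^k = 0.9357, u^k = 0.3101
Step 1: x-update.
Minimize 8*x^2 + 7*x + (3.0/2)*(x - 0.9357 + 0.3101)^2
FOC: (2*8 + 3.0)*x = -7 + 3.0*(0.9357 - 0.3101)
x^{k+1} = -0.2696
Step 2: z-update.
Minimize 7*z^2 - 2*z + (3.0/2)*(-0.2696 - z + 0.3101)^2
FOC: (2*7 + 3.0)*z = 2 + 3.0*(-0.2696 + 0.3101)
z^{k+1} = 0.1248
Step 3: u-update.
u^{k+1} = 0.3101 - 0.2696 - 0.1248 = -0.0843
Step 4: Primal residual = |-0.2696 - 0.1248| = 0.3944


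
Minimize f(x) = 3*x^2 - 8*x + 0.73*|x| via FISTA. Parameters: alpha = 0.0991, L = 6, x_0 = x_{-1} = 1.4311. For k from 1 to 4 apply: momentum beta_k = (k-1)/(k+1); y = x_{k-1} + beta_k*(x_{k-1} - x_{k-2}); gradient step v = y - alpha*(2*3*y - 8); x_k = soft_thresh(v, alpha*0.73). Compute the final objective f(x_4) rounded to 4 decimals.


FISTA on f(x) = 3*x^2 - 8*x + 0.73*|x|
L = 6, alpha = 0.0991
Iteration 1: beta = 0.0, y = 1.4311 + 0.0*(1.4311 - 1.4311) = 1.4311
  grad(y) = 0.5866, v = y - alpha*grad = 1.373
  prox(v) = soft_thresh(1.373, 0.0723) = 1.3006
Iteration 2: beta = 0.3333, y = 1.3006 + 0.3333*(1.3006 - 1.4311) = 1.2571
  grad(y) = -0.4572, v = y - alpha*grad = 1.3024
  prox(v) = soft_thresh(1.3024, 0.0723) = 1.2301
Iteration 3: beta = 0.5, y = 1.2301 + 0.5*(1.2301 - 1.3006) = 1.1948
  grad(y) = -0.831, v = y - alpha*grad = 1.2772
  prox(v) = soft_thresh(1.2772, 0.0723) = 1.2048
Iteration 4: beta = 0.6, y = 1.2048 + 0.6*(1.2048 - 1.2301) = 1.1897
  grad(y) = -0.8619, v = y - alpha*grad = 1.2751
  prox(v) = soft_thresh(1.2751, 0.0723) = 1.2028
f(x_4) = 3*1.2028^2 - 8*1.2028 + 0.73*|1.2028| = -4.4042


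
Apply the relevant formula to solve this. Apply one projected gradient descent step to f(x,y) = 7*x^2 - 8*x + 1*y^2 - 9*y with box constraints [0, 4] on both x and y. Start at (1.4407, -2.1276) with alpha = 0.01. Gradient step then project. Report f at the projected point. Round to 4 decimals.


Step 1: Compute gradient at (1.4407, -2.1276).
grad_x = 2*7*1.4407 - 8 = 12.1698
grad_y = 2*1*-2.1276 - 9 = -13.2552
Step 2: Gradient step.
x_raw = 1.4407 - 0.01*12.1698 = 1.319
y_raw = -2.1276 - 0.01*-13.2552 = -1.995
Step 3: Project onto [0, 4].
x_proj = clip(1.319) = 1.319
y_proj = clip(-1.995) = 0.0
Step 4: Evaluate f.
f(1.319, 0.0) = 1.6263


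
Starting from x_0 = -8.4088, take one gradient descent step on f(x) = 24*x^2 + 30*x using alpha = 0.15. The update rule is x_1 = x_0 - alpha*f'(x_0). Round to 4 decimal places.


We compute the gradient at x_0 and apply the update.
f'(x) = 48*x + 30
f'(-8.4088) = 48*-8.4088 + 30 = -373.6224
x_1 = -8.4088 - 0.15*-373.6224 = 47.6346


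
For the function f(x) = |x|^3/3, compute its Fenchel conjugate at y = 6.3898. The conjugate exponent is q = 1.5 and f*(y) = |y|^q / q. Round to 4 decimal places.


The conjugate exponent q satisfies 1/p + 1/q = 1.
p = 3, so q = 3/(3 - 1) = 1.5
|y|^q = 6.3898^1.5 = 16.1522
f*(6.3898) = 16.1522 / 1.5 = 10.7681


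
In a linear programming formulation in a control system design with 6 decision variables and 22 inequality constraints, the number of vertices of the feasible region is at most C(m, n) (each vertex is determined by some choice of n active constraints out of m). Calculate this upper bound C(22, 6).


Each vertex corresponds to some choice of n active constraints out of m, so the number of vertices is at most C(m, n) = m! / (n!(m-n)!).
m = 22, n = 6
Numerator: 22 * 21 * 20 * 19 * 18 * 17
Denominator: 6! = 720
C(22, 6) = 74613


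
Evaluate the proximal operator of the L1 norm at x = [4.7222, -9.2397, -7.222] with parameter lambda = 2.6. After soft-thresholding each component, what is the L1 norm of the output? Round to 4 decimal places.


Soft-thresholding with lambda = 2.6:
prox(4.7222) = sign(4.7222)*max(|4.7222| - 2.6, 0) = 2.1222
prox(-9.2397) = sign(-9.2397)*max(|-9.2397| - 2.6, 0) = -6.6397
prox(-7.222) = sign(-7.222)*max(|-7.222| - 2.6, 0) = -4.622
prox(x) = [2.1222, -6.6397, -4.622]
||prox(x)||_1 = 2.1222 + 6.6397 + 4.622 = 13.3839


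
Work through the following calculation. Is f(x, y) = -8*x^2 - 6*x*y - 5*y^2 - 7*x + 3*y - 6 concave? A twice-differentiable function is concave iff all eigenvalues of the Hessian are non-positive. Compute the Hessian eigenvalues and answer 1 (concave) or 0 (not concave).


The Hessian of f(x,y) = -8*x^2 - 6*x*y - 5*y^2 - 7*x + 3*y - 6 is:
H = [[-16, -6], [-6, -10]]
Trace = -16 - 10 = -26
Determinant = -16*-10 - (-6)^2 = 124
Discriminant = (-26)^2 - 4*124 = 180.0
Eigenvalues: lambda_1 = -19.7082, lambda_2 = -6.2918
The function is concave.

1


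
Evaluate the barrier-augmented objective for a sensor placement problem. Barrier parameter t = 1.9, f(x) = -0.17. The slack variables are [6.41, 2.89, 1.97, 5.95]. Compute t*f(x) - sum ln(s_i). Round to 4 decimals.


Step 1: Compute log-barrier.
ln values: [1.8579, 1.0613, 0.678, 1.7834]
phi = -(1.8579 + 1.0613 + 0.678 + 1.7834) = -5.3805
Step 2: Compute augmented objective.
t*f(x) = 1.9*-0.17 = -0.323
Total = -0.323 - 5.3805 = -5.7035


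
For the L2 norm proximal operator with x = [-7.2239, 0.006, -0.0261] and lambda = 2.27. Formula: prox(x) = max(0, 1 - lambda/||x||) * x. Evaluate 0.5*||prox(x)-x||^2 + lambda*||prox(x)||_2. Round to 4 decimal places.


Step 1: Compute ||x||.
||x|| = 7.2239
Step 2: Compute scaling factor.
scale = max(0, 1 - 2.27/7.2239) = 0.6858
Step 3: prox(x) = [-4.9539, 0.0041, -0.0179]
||prox(x)|| = 4.9539
Step 4: Proximal objective.
0.5*||prox-x||^2 = 2.5765
lambda*||prox|| = 11.2454
Total = 13.8219


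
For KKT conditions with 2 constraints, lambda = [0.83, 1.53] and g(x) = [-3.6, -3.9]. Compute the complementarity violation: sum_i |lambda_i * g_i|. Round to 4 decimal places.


KKT complementary slackness check:
lambda_1 * g_1 = 0.83 * -3.6 = -2.988
lambda_2 * g_2 = 1.53 * -3.9 = -5.967
Total violation = 2.988 + 5.967 = 8.955


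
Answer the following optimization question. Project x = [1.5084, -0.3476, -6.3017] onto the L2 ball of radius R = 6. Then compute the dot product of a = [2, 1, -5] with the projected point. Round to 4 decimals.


Step 1: Compute ||x|| (intermediates to 6 decimals).
||x|| = sqrt(1.5084^2 + (-0.3476)^2 + (-6.3017)^2) = 6.489031
Step 2: Project.
Since ||x|| > R, scale = R/||x|| = 6/6.489031 = 0.924637, proj(x) = scale * x
proj(x) = [1.394722, -0.321404, -5.826785]
Step 3: Dot product.
a^T * proj(x) = 2*1.394722 + 1*(-0.321404) - 5*(-5.826785) = 31.602


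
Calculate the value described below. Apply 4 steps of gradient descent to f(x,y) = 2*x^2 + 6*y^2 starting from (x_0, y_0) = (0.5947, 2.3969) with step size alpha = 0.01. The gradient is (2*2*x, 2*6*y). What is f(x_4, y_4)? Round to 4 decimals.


Gradient descent on f(x,y) = 2*x^2 + 6*y^2.
Starting point: (0.5947, 2.3969), alpha = 0.01
Step 1: grad_x = 2*2*0.5947 = 2.3788, grad_y = 2*6*2.3969 = 28.7628
  x_1 = 0.5947 - 0.01*2.3788 = 0.5709
  y_1 = 2.3969 - 0.01*28.7628 = 2.1093
Step 2: grad_x = 2*2*0.5709 = 2.2836, grad_y = 2*6*2.1093 = 25.3113
  x_2 = 0.5709 - 0.01*2.2836 = 0.5481
  y_2 = 2.1093 - 0.01*25.3113 = 1.8562
Step 3: grad_x = 2*2*0.5481 = 2.1923, grad_y = 2*6*1.8562 = 22.2739
  x_3 = 0.5481 - 0.01*2.1923 = 0.5262
  y_3 = 1.8562 - 0.01*22.2739 = 1.6334
Step 4: grad_x = 2*2*0.5262 = 2.1046, grad_y = 2*6*1.6334 = 19.601
  x_4 = 0.5262 - 0.01*2.1046 = 0.5051
  y_4 = 1.6334 - 0.01*19.601 = 1.4374
f(0.5051, 1.4374) = 2*0.5051^2 + 6*1.4374^2 = 12.9071


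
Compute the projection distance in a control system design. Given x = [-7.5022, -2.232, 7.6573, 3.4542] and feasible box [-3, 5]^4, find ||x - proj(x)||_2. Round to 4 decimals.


Project each component onto [-3, 5].
clip(-7.5022) = -3.0, clip(-2.232) = -2.232, clip(7.6573) = 5.0, clip(3.4542) = 3.4542
Projection = [-3.0, -2.232, 5.0, 3.4542]
Squared diffs: [20.2698, 0.0, 7.0612, 0.0]
Distance = sqrt(27.331) = 5.2279


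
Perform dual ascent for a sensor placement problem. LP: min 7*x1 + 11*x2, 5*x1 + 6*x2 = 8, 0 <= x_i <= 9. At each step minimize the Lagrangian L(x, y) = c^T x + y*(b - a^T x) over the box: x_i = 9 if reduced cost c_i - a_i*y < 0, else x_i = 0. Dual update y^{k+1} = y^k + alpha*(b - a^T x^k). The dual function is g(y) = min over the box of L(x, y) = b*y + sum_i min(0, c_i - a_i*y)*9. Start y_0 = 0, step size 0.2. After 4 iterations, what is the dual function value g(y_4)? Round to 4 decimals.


Dual ascent for LP: min 7*x1 + 11*x2, 5*x1 + 6*x2 = 8, 0 <= x_i <= 9
Step 1: y^k = 0.0, reduced costs: (7.0, 11.0)
  x^k = (0.0, 0.0), subgradient = b - a^T x = 8.0
  y^{k+1} = 0.0 + 0.2*8.0 = 1.6
Step 2: y^k = 1.6, reduced costs: (-1.0, 1.4)
  x^k = (9.0, 0.0), subgradient = b - a^T x = -37.0
  y^{k+1} = 1.6 + 0.2*-37.0 = -5.8
Step 3: y^k = -5.8, reduced costs: (36.0, 45.8)
  x^k = (0.0, 0.0), subgradient = b - a^T x = 8.0
  y^{k+1} = -5.8 + 0.2*8.0 = -4.2
Step 4: y^k = -4.2, reduced costs: (28.0, 36.2)
  x^k = (0.0, 0.0), subgradient = b - a^T x = 8.0
  y^{k+1} = -4.2 + 0.2*8.0 = -2.6
Dual objective at y_4 = -2.6: reduced costs (20.0, 26.6), box minimizer x = (0.0, 0.0)
g(y_4) = b*y + (c1 - a1*y)*x1 + (c2 - a2*y)*x2 = 8*(-2.6) + 20.0*0.0 + 26.6*0.0 = -20.8 + 0.0 + 0.0 = -20.8


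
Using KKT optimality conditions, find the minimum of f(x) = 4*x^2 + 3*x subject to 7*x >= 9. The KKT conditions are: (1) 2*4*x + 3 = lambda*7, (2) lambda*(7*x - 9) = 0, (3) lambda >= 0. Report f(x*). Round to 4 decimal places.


Step 1: Try lambda = 0 (constraint inactive).
x_unc = -3/(2*4) = -0.375
Check: 7*-0.375 = -2.625 < 9 -- violated!
Step 2: Constraint must be active: 7*x = 9
x* = 9/7 = 1.2857 (rounded; the exact value 9/7 is used below)
lambda = (2*4*(9/7) + 3)/7 = 1.898
Step 3: Compute optimal value.
f(x*) = 4*(9/7)^2 + 3*(9/7) = 10.4694


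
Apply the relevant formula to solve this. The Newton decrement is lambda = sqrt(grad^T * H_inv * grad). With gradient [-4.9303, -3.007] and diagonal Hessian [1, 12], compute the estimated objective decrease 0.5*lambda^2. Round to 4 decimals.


Step 1: H is diagonal, so H^(-1) * g = [-4.9303, -0.2506].
Step 2: g^T H^(-1) g = sum_i g_i^2 / H_ii
  = (-4.9303)^2/1 + (-3.007)^2/12
  = 24.3079 + 0.7535 = 25.0614
Step 3: Objective decrease = 0.5 * g^T H^(-1) g = 12.5307


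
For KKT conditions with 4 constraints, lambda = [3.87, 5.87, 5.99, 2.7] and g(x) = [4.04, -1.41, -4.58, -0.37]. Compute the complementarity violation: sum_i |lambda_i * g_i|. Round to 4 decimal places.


KKT complementary slackness check:
lambda_1 * g_1 = 3.87 * 4.04 = 15.6348
lambda_2 * g_2 = 5.87 * -1.41 = -8.2767
lambda_3 * g_3 = 5.99 * -4.58 = -27.4342
lambda_4 * g_4 = 2.7 * -0.37 = -0.999
Total violation = 15.6348 + 8.2767 + 27.4342 + 0.999 = 52.3447


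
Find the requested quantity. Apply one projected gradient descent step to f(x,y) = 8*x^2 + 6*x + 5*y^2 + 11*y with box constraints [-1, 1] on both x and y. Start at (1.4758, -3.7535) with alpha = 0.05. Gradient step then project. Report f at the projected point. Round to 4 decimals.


Step 1: Compute gradient at (1.4758, -3.7535).
grad_x = 2*8*1.4758 + 6 = 29.6128
grad_y = 2*5*-3.7535 + 11 = -26.535
Step 2: Gradient step.
x_raw = 1.4758 - 0.05*29.6128 = -0.0048
y_raw = -3.7535 - 0.05*-26.535 = -2.4268
Step 3: Project onto [-1, 1].
x_proj = clip(-0.0048) = -0.0048
y_proj = clip(-2.4268) = -1.0
Step 4: Evaluate f.
f(-0.0048, -1.0) = -6.0289


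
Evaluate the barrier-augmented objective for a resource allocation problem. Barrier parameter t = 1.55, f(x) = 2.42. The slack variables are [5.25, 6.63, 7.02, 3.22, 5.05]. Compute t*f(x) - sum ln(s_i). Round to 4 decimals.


Step 1: Compute log-barrier.
ln values: [1.6582, 1.8916, 1.9488, 1.1694, 1.6194]
phi = -(1.6582 + 1.8916 + 1.9488 + 1.1694 + 1.6194) = -8.2874
Step 2: Compute augmented objective.
t*f(x) = 1.55*2.42 = 3.751
Total = 3.751 - 8.2874 = -4.5364


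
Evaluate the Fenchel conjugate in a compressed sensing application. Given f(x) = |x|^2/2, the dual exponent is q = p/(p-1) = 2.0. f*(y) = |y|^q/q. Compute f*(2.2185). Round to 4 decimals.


The conjugate exponent q satisfies 1/p + 1/q = 1.
p = 2, so q = 2/(2 - 1) = 2.0
|y|^q = 2.2185^2.0 = 4.9217
f*(2.2185) = 4.9217 / 2.0 = 2.4609


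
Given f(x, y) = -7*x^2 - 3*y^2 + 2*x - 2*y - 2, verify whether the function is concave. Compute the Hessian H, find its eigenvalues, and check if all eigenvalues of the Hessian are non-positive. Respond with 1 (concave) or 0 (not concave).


The Hessian of f(x,y) = -7*x^2 - 3*y^2 + 2*x - 2*y - 2 is:
H = [[-14, 0], [0, -6]]
Trace = -14 - 6 = -20
Determinant = -14*-6 - (0)^2 = 84
Discriminant = (-20)^2 - 4*84 = 64.0
Eigenvalues: lambda_1 = -14.0, lambda_2 = -6.0
The function is concave.

1


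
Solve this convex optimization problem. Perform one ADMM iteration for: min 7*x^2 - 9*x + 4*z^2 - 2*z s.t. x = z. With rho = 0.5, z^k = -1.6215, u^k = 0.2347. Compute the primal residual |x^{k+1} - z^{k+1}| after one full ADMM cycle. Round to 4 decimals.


ADMM iteration with rho = 0.5, z^k = -1.6215, u^k = 0.2347
Step 1: x-update.
Minimize 7*x^2 - 9*x + (0.5/2)*(x + 1.6215 + 0.2347)^2
FOC: (2*7 + 0.5)*x = 9 + 0.5*(-1.6215 - 0.2347)
x^{k+1} = 0.5567
Step 2: z-update.
Minimize 4*z^2 - 2*z + (0.5/2)*(0.5567 - z + 0.2347)^2
FOC: (2*4 + 0.5)*z = 2 + 0.5*(0.5567 + 0.2347)
z^{k+1} = 0.2818
Step 3: u-update.
u^{k+1} = 0.2347 + 0.5567 - 0.2818 = 0.5095
Step 4: Primal residual = |0.5567 - 0.2818| = 0.2748


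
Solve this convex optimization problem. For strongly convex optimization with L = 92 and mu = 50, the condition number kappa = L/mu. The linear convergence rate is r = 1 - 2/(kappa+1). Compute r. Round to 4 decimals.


Step 1: Compute the condition number.
kappa = L/mu = 92/50 = 1.84
Step 2: Compute the convergence rate.
r = 1 - 2/(kappa + 1) = 1 - 2*mu/(L + mu) = (L - mu)/(L + mu) = 42/142 = 0.2958


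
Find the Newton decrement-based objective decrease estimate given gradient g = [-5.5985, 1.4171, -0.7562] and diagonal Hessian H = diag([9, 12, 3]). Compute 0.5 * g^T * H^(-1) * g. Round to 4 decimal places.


Step 1: H is diagonal, so H^(-1) * g = [-0.6221, 0.1181, -0.2521].
Step 2: g^T H^(-1) g = sum_i g_i^2 / H_ii
  = (-5.5985)^2/9 + (1.4171)^2/12 + (-0.7562)^2/3
  = 3.4826 + 0.1673 + 0.1906 = 3.8405
Step 3: Objective decrease = 0.5 * g^T H^(-1) g = 1.9203


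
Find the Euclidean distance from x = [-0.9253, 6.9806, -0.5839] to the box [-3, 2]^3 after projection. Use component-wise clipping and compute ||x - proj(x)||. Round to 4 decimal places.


Project each component onto [-3, 2].
clip(-0.9253) = -0.9253, clip(6.9806) = 2.0, clip(-0.5839) = -0.5839
Projection = [-0.9253, 2.0, -0.5839]
Squared diffs: [0.0, 24.8064, 0.0]
Distance = sqrt(24.8064) = 4.9806


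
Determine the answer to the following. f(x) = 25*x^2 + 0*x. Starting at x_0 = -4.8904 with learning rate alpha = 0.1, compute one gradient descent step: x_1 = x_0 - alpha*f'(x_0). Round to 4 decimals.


We compute the gradient at x_0 and apply the update.
f'(x) = 50*x + 0
f'(-4.8904) = 50*-4.8904 + 0 = -244.52
x_1 = -4.8904 - 0.1*-244.52 = 19.5616


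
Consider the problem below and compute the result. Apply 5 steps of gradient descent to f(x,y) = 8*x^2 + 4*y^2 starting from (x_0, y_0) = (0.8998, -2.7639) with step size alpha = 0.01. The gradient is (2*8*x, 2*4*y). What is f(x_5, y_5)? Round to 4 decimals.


Gradient descent on f(x,y) = 8*x^2 + 4*y^2.
Starting point: (0.8998, -2.7639), alpha = 0.01
Step 1: grad_x = 2*8*0.8998 = 14.3968, grad_y = 2*4*-2.7639 = -22.1112
  x_1 = 0.8998 - 0.01*14.3968 = 0.7558
  y_1 = -2.7639 - 0.01*-22.1112 = -2.5428
Step 2: grad_x = 2*8*0.7558 = 12.0933, grad_y = 2*4*-2.5428 = -20.3423
  x_2 = 0.7558 - 0.01*12.0933 = 0.6349
  y_2 = -2.5428 - 0.01*-20.3423 = -2.3394
Step 3: grad_x = 2*8*0.6349 = 10.1584, grad_y = 2*4*-2.3394 = -18.7149
  x_3 = 0.6349 - 0.01*10.1584 = 0.5333
  y_3 = -2.3394 - 0.01*-18.7149 = -2.1522
Step 4: grad_x = 2*8*0.5333 = 8.533, grad_y = 2*4*-2.1522 = -17.2177
  x_4 = 0.5333 - 0.01*8.533 = 0.448
  y_4 = -2.1522 - 0.01*-17.2177 = -1.98
Step 5: grad_x = 2*8*0.448 = 7.1678, grad_y = 2*4*-1.98 = -15.8403
  x_5 = 0.448 - 0.01*7.1678 = 0.3763
  y_5 = -1.98 - 0.01*-15.8403 = -1.8216
f(0.3763, -1.8216) = 8*0.3763^2 + 4*(-1.8216)^2 = 14.4063


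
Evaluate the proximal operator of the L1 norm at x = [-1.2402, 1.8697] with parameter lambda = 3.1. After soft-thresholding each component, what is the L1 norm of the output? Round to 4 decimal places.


Soft-thresholding with lambda = 3.1:
prox(-1.2402) = sign(-1.2402)*max(|-1.2402| - 3.1, 0) = 0.0
prox(1.8697) = sign(1.8697)*max(|1.8697| - 3.1, 0) = 0.0
prox(x) = [0.0, 0.0]
||prox(x)||_1 = 0.0 + 0.0 = 0.0


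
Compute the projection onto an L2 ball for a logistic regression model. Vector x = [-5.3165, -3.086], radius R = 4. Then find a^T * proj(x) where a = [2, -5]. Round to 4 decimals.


Step 1: Compute ||x|| (intermediates to 6 decimals).
||x|| = sqrt((-5.3165)^2 + (-3.086)^2) = 6.147241
Step 2: Project.
Since ||x|| > R, scale = R/||x|| = 4/6.147241 = 0.650698, proj(x) = scale * x
proj(x) = [-3.459436, -2.008054]
Step 3: Dot product.
a^T * proj(x) = 2*(-3.459436) - 5*(-2.008054) = 3.1214


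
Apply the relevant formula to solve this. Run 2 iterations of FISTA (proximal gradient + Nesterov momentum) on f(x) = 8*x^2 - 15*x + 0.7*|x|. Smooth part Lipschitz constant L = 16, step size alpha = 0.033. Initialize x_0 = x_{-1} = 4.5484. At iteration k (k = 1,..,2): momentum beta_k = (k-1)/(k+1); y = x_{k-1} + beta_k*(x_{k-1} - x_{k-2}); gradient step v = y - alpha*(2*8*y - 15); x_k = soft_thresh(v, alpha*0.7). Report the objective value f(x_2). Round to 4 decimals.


FISTA on f(x) = 8*x^2 - 15*x + 0.7*|x|
L = 16, alpha = 0.033
Iteration 1: beta = 0.0, y = 4.5484 + 0.0*(4.5484 - 4.5484) = 4.5484
  grad(y) = 57.7744, v = y - alpha*grad = 2.6418
  prox(v) = soft_thresh(2.6418, 0.0231) = 2.6187
Iteration 2: beta = 0.3333, y = 2.6187 + 0.3333*(2.6187 - 4.5484) = 1.9755
  grad(y) = 16.6084, v = y - alpha*grad = 1.4274
  prox(v) = soft_thresh(1.4274, 0.0231) = 1.4043
f(x_2) = 8*1.4043^2 - 15*1.4043 + 0.7*|1.4043| = -4.3046


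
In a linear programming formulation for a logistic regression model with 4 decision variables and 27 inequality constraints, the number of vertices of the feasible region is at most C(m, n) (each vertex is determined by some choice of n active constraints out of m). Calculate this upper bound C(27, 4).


Each vertex corresponds to some choice of n active constraints out of m, so the number of vertices is at most C(m, n) = m! / (n!(m-n)!).
m = 27, n = 4
Numerator: 27 * 26 * 25 * 24
Denominator: 4! = 24
C(27, 4) = 17550


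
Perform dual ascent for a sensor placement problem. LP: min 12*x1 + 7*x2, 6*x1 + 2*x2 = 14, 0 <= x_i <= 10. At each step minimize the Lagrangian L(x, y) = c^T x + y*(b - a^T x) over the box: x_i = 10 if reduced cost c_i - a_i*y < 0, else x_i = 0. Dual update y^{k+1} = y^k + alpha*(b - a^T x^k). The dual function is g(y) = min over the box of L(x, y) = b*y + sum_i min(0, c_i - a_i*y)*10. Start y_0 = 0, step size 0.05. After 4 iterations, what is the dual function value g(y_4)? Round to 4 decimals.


Dual ascent for LP: min 12*x1 + 7*x2, 6*x1 + 2*x2 = 14, 0 <= x_i <= 10
Step 1: y^k = 0.0, reduced costs: (12.0, 7.0)
  x^k = (0.0, 0.0), subgradient = b - a^T x = 14.0
  y^{k+1} = 0.0 + 0.05*14.0 = 0.7
Step 2: y^k = 0.7, reduced costs: (7.8, 5.6)
  x^k = (0.0, 0.0), subgradient = b - a^T x = 14.0
  y^{k+1} = 0.7 + 0.05*14.0 = 1.4
Step 3: y^k = 1.4, reduced costs: (3.6, 4.2)
  x^k = (0.0, 0.0), subgradient = b - a^T x = 14.0
  y^{k+1} = 1.4 + 0.05*14.0 = 2.1
Step 4: y^k = 2.1, reduced costs: (-0.6, 2.8)
  x^k = (10.0, 0.0), subgradient = b - a^T x = -46.0
  y^{k+1} = 2.1 + 0.05*-46.0 = -0.2
Dual objective at y_4 = -0.2: reduced costs (13.2, 7.4), box minimizer x = (0.0, 0.0)
g(y_4) = b*y + (c1 - a1*y)*x1 + (c2 - a2*y)*x2 = 14*(-0.2) + 13.2*0.0 + 7.4*0.0 = -2.8 + 0.0 + 0.0 = -2.8
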